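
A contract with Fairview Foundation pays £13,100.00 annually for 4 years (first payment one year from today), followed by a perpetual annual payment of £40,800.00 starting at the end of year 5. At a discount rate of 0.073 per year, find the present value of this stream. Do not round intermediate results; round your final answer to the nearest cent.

£465710.31

PV of 4-year annuity: £13,100.00 × [1 − (1+0.073)^−4] / 0.073 = 44073.60159
Perpetuity value at year 4: £40,800.00 / 0.073 = 558904.10959
PV of perpetuity: 558904.10959 / (1+0.073)^4 = 421636.70922
Total PV = 44073.60159 + 421636.70922 = 465710.31081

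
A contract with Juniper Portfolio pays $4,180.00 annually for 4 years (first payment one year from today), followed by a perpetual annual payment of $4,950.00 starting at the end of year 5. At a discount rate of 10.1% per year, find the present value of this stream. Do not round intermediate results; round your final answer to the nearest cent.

$46574.38

PV of 4-year annuity: $4,180.00 × [1 − (1+0.101)^−4] / 0.101 = 13221.40603
Perpetuity value at year 4: $4,950.00 / 0.101 = 49009.90099
PV of perpetuity: 49009.90099 / (1+0.101)^4 = 33352.97280
Total PV = 13221.40603 + 33352.97280 = 46574.37883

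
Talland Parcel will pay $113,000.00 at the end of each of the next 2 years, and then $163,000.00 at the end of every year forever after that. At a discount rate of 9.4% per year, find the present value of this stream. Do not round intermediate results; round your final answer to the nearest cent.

$1646561.90

PV of 2-year annuity: $113,000.00 × [1 − (1+0.094)^−2] / 0.094 = 197706.28557
Perpetuity value at year 2: $163,000.00 / 0.094 = 1734042.55319
PV of perpetuity: 1734042.55319 / (1+0.094)^2 = 1448855.61029
Total PV = 197706.28557 + 1448855.61029 = 1646561.89586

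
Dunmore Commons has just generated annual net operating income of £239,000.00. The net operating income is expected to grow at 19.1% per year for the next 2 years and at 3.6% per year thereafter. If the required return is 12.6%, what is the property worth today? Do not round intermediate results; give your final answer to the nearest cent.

£3598138.63

D_1 = 284649.00000
D_2 = 339016.95900
Terminal value at year 2: TV = D_2×(1+g_2)/(r−g_2) = 351221.56952/0.09 = 3902461.88360
P_0 = D_1/(1+r)^1 + D_2/(1+r)^2 + TV/(1+r)^2
    = 252796.62522 + 267389.68085 + 3077952.32625 = 3598138.63233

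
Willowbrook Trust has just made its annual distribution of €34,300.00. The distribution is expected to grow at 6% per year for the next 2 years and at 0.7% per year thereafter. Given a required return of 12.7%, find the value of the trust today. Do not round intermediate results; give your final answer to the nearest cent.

€317231.88

D_1 = 36358.00000
D_2 = 38539.48000
Terminal value at year 2: TV = D_2×(1+g_2)/(r−g_2) = 38809.25636/0.12 = 323410.46967
P_0 = D_1/(1+r)^1 + D_2/(1+r)^2 + TV/(1+r)^2
    = 32260.86957 + 30342.96516 + 254628.04933 = 317231.88406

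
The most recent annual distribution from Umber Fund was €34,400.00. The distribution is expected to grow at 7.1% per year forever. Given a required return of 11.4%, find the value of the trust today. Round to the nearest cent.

€856800.00

D₁ = D₀ × (1 + g) = €34,400.00 × 1.071 = €36,842.4000
Growing perpetuity: P = D₁ / (r − g) = €36,842.4000 / (0.114 − 0.071) = €856,800.00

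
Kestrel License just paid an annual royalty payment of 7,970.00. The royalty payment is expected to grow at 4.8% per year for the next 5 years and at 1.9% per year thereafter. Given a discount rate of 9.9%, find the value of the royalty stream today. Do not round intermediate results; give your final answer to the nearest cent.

D_1 = 8352.56000
D_2 = 8753.48288
D_3 = 9173.65006
D_4 = 9613.98526
D_5 = 10075.45655
Terminal value at year 5: TV = D_5×(1+g_2)/(r−g_2) = 10266.89023/0.08 = 128336.12785
P_0 = D_1/(1+r)^1 + D_2/(1+r)^2 + D_3/(1+r)^3 + D_4/(1+r)^4 + D_5/(1+r)^5 + TV/(1+r)^5
    = 7600.14559 + 7247.45457 + 6911.13047 + 6590.41377 + 6284.58020 + 80049.84024 = 114683.56485

114683.56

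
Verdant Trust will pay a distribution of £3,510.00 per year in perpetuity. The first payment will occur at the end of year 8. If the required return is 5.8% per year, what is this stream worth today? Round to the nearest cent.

£40783.03

Value at end of year 7: C / r = £3,510.00 / 0.058 = £60,517.2414
Discount to today: PV = £60,517.2414 / (1 + 0.058)^7 = £60,517.2414 / 1.483883 = £40,783.03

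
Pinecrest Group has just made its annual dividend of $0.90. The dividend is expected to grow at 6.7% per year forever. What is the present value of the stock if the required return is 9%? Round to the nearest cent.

D₁ = D₀ × (1 + g) = $0.90 × 1.067 = $0.9603
Growing perpetuity: P = D₁ / (r − g) = $0.9603 / (0.09 − 0.067) = $41.75

$41.75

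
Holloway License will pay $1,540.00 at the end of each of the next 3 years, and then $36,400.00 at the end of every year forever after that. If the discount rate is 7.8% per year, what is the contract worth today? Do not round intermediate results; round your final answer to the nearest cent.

PV of 3-year annuity: $1,540.00 × [1 − (1+0.078)^−3] / 0.078 = 3983.09539
Perpetuity value at year 3: $36,400.00 / 0.078 = 466666.66667
PV of perpetuity: 466666.66667 / (1+0.078)^3 = 372520.77552
Total PV = 3983.09539 + 372520.77552 = 376503.87092

$376503.87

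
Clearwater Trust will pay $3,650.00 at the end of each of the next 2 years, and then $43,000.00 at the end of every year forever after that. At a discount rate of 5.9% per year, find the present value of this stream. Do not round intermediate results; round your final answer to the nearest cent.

$656568.33

PV of 2-year annuity: $3,650.00 × [1 − (1+0.059)^−2] / 0.059 = 6701.27269
Perpetuity value at year 2: $43,000.00 / 0.059 = 728813.55932
PV of perpetuity: 728813.55932 / (1+0.059)^2 = 649867.05911
Total PV = 6701.27269 + 649867.05911 = 656568.33181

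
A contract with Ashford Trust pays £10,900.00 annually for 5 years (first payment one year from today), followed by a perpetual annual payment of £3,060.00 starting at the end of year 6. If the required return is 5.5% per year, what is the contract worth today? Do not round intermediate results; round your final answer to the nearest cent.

PV of 5-year annuity: £10,900.00 × [1 − (1+0.055)^−5] / 0.055 = 46546.10078
Perpetuity value at year 5: £3,060.00 / 0.055 = 55636.36364
PV of perpetuity: 55636.36364 / (1+0.055)^5 = 42569.29314
Total PV = 46546.10078 + 42569.29314 = 89115.39393

£89115.39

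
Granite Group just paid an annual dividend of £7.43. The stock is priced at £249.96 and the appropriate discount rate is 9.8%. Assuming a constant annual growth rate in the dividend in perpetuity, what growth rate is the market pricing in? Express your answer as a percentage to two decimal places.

P = D₀(1+g)/(r−g) ⇒ P(r−g) = D₀(1+g) ⇒ g(P+D₀) = P·r − D₀
g = (P·r − D₀)/(P + D₀) = (£249.96×0.098 − £7.43) / (£249.96 + £7.43) = 0.066304

6.63%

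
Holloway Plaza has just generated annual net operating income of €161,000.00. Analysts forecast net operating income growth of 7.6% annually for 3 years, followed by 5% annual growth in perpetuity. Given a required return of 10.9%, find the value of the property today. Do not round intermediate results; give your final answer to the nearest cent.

€3071830.91

D_1 = 173236.00000
D_2 = 186401.93600
D_3 = 200568.48314
Terminal value at year 3: TV = D_3×(1+g_2)/(r−g_2) = 210596.90729/0.059 = 3569439.10666
P_0 = D_1/(1+r)^1 + D_2/(1+r)^2 + D_3/(1+r)^3 + TV/(1+r)^3
    = 156209.19748 + 151560.95265 + 147051.02349 + 2617009.74001 = 3071830.91361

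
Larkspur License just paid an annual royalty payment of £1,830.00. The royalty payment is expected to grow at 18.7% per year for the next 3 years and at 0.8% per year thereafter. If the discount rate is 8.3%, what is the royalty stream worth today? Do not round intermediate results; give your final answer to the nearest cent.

£38996.53

D_1 = 2172.21000
D_2 = 2578.41327
D_3 = 3060.57655
Terminal value at year 3: TV = D_3×(1+g_2)/(r−g_2) = 3085.06116/0.075 = 41134.14885
P_0 = D_1/(1+r)^1 + D_2/(1+r)^2 + D_3/(1+r)^3 + TV/(1+r)^3
    = 2005.73407 + 2198.34381 + 2409.44977 + 32383.00489 = 38996.53254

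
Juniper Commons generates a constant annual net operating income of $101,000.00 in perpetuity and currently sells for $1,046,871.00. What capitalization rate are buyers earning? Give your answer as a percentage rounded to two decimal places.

P = C/r ⇒ r = C/P = $101,000.00/$1,046,871.00 = 0.096478

9.65%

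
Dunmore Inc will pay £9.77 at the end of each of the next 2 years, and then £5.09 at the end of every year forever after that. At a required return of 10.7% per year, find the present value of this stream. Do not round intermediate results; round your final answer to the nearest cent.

£55.62

PV of 2-year annuity: £9.77 × [1 − (1+0.107)^−2] / 0.107 = 16.79824
Perpetuity value at year 2: £5.09 / 0.107 = 47.57009
PV of perpetuity: 47.57009 / (1+0.107)^2 = 38.81850
Total PV = 16.79824 + 38.81850 = 55.61674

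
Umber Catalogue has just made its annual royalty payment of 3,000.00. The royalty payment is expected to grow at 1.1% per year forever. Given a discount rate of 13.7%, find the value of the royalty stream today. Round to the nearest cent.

D₁ = D₀ × (1 + g) = 3,000.00 × 1.011 = 3,033.0000
Growing perpetuity: P = D₁ / (r − g) = 3,033.0000 / (0.137 − 0.011) = 24,071.43

24071.43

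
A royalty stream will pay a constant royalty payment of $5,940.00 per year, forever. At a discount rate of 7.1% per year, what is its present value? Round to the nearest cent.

$83661.97

Level perpetuity: PV = C / r = $5,940.00 / 0.071 = $83,661.97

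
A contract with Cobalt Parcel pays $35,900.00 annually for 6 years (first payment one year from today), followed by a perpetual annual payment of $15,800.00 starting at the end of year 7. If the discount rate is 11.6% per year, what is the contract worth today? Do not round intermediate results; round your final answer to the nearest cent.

PV of 6-year annuity: $35,900.00 × [1 − (1+0.116)^−6] / 0.116 = 149286.89734
Perpetuity value at year 6: $15,800.00 / 0.116 = 136206.89655
PV of perpetuity: 136206.89655 / (1+0.116)^6 = 70504.02809
Total PV = 149286.89734 + 70504.02809 = 219790.92542

$219790.93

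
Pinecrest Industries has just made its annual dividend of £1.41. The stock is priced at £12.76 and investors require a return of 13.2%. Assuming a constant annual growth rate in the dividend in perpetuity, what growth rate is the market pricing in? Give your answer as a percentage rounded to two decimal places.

1.94%

P = D₀(1+g)/(r−g) ⇒ P(r−g) = D₀(1+g) ⇒ g(P+D₀) = P·r − D₀
g = (P·r − D₀)/(P + D₀) = (£12.76×0.132 − £1.41) / (£12.76 + £1.41) = 0.019359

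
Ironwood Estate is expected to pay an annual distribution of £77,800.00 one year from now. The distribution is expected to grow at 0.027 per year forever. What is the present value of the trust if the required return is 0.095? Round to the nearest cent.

£1144117.65

Growing perpetuity: P = D₁ / (r − g) = £77,800.0000 / (0.095 − 0.027) = £1,144,117.65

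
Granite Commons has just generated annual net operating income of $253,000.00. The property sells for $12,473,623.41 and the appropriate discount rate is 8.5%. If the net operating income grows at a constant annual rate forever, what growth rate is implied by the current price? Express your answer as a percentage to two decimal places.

P = D₀(1+g)/(r−g) ⇒ P(r−g) = D₀(1+g) ⇒ g(P+D₀) = P·r − D₀
g = (P·r − D₀)/(P + D₀) = ($12,473,623.41×0.085 − $253,000.00) / ($12,473,623.41 + $253,000.00) = 0.063431

6.34%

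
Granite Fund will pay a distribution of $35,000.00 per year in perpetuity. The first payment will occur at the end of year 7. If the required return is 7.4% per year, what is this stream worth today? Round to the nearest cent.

Value at end of year 6: C / r = $35,000.00 / 0.074 = $472,972.9730
Discount to today: PV = $472,972.9730 / (1 + 0.074)^6 = $472,972.9730 / 1.534708 = $308,184.39

$308184.39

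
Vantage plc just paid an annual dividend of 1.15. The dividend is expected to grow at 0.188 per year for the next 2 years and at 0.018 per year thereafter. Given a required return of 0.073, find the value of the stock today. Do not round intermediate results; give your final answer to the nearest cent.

D_1 = 1.36620
D_2 = 1.62305
Terminal value at year 2: TV = D_2×(1+g_2)/(r−g_2) = 1.65226/0.055 = 30.04110
P_0 = D_1/(1+r)^1 + D_2/(1+r)^2 + TV/(1+r)^2
    = 1.27325 + 1.40971 + 26.09254 = 28.77551

28.78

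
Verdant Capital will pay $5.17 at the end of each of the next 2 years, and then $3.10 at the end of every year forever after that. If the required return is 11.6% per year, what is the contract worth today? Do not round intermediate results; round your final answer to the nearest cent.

PV of 2-year annuity: $5.17 × [1 − (1+0.116)^−2] / 0.116 = 8.78371
Perpetuity value at year 2: $3.10 / 0.116 = 26.72414
PV of perpetuity: 26.72414 / (1+0.116)^2 = 21.45731
Total PV = 8.78371 + 21.45731 = 30.24102

$30.24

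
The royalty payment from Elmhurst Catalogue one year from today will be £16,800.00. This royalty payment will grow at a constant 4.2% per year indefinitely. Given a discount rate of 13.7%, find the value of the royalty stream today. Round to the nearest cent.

Growing perpetuity: P = D₁ / (r − g) = £16,800.0000 / (0.137 − 0.042) = £176,842.11

£176842.11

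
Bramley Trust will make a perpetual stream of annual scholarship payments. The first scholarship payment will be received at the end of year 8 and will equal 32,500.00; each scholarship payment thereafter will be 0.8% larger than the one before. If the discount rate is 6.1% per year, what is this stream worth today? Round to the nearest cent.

Value at end of year 7: C₁ / (r − g) = 32,500.00 / (0.061 − 0.008) = 613,207.5472
Discount to today: PV = 613,207.5472 / (1 + 0.061)^7 = 613,207.5472 / 1.513588 = 405,135.04

405135.04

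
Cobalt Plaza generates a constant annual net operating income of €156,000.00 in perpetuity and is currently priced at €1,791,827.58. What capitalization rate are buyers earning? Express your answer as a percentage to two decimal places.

P = C/r ⇒ r = C/P = €156,000.00/€1,791,827.58 = 0.087062

8.71%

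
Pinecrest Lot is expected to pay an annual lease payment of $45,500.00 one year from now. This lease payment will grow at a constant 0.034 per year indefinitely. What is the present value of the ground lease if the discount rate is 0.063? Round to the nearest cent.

$1568965.52

Growing perpetuity: P = D₁ / (r − g) = $45,500.0000 / (0.063 − 0.034) = $1,568,965.52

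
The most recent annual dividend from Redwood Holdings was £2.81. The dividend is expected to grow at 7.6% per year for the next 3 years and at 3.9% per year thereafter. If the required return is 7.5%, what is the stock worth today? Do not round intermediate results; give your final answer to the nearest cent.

D_1 = 3.02356
D_2 = 3.25335
D_3 = 3.50061
Terminal value at year 3: TV = D_3×(1+g_2)/(r−g_2) = 3.63713/0.036 = 101.03136
P_0 = D_1/(1+r)^1 + D_2/(1+r)^2 + D_3/(1+r)^3 + TV/(1+r)^3
    = 2.81261 + 2.81523 + 2.81785 + 81.32626 = 89.77195

£89.77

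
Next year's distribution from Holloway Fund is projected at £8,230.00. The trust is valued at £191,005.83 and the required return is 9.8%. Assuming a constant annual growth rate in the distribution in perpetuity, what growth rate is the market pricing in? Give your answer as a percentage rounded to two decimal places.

P = D₁/(r−g) ⇒ g = r − D₁/P = 0.098 − £8,230.00/£191,005.83 = 0.054912

5.49%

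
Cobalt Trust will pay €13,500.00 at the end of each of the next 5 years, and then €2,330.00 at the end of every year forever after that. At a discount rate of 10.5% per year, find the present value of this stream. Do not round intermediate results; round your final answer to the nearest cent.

PV of 5-year annuity: €13,500.00 × [1 − (1+0.105)^−5] / 0.105 = 50528.58602
Perpetuity value at year 5: €2,330.00 / 0.105 = 22190.47619
PV of perpetuity: 22190.47619 / (1+0.105)^5 = 13469.61653
Total PV = 50528.58602 + 13469.61653 = 63998.20255

€63998.20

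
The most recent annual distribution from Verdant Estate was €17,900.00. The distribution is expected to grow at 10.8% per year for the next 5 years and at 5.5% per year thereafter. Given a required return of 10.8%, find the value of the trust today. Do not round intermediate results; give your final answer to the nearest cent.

D_1 = 19833.20000
D_2 = 21975.18560
D_3 = 24348.50564
D_4 = 26978.14425
D_5 = 29891.78383
Terminal value at year 5: TV = D_5×(1+g_2)/(r−g_2) = 31535.83194/0.053 = 595015.69707
P_0 = D_1/(1+r)^1 + D_2/(1+r)^2 + D_3/(1+r)^3 + D_4/(1+r)^4 + D_5/(1+r)^5 + TV/(1+r)^5
    = 17900.00000 + 17900.00000 + 17900.00000 + 17900.00000 + 17900.00000 + 356311.32075 = 445811.32075

€445811.32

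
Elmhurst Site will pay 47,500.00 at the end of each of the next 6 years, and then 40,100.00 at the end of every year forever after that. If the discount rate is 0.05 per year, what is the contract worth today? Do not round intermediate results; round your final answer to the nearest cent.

839560.12

PV of 6-year annuity: 47,500.00 × [1 − (1+0.05)^−6] / 0.05 = 241095.37320
Perpetuity value at year 6: 40,100.00 / 0.05 = 802000.00000
PV of perpetuity: 802000.00000 / (1+0.05)^6 = 598464.74810
Total PV = 241095.37320 + 598464.74810 = 839560.12130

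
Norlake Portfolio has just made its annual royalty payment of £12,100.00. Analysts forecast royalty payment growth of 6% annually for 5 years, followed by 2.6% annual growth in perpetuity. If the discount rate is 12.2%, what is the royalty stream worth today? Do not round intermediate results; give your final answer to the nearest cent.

£148505.06

D_1 = 12826.00000
D_2 = 13595.56000
D_3 = 14411.29360
D_4 = 15275.97122
D_5 = 16192.52949
Terminal value at year 5: TV = D_5×(1+g_2)/(r−g_2) = 16613.53526/0.096 = 173057.65891
P_0 = D_1/(1+r)^1 + D_2/(1+r)^2 + D_3/(1+r)^3 + D_4/(1+r)^4 + D_5/(1+r)^5 + TV/(1+r)^5
    = 11431.37255 + 10799.69243 + 10202.91798 + 9639.12037 + 9106.47736 + 97325.47675 = 148505.05743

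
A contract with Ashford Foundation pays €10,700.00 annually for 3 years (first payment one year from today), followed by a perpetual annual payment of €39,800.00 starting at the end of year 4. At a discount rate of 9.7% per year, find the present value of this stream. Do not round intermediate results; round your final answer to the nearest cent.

€337557.96

PV of 3-year annuity: €10,700.00 × [1 − (1+0.097)^−3] / 0.097 = 26750.48483
Perpetuity value at year 3: €39,800.00 / 0.097 = 410309.27835
PV of perpetuity: 410309.27835 / (1+0.097)^3 = 310807.47495
Total PV = 26750.48483 + 310807.47495 = 337557.95979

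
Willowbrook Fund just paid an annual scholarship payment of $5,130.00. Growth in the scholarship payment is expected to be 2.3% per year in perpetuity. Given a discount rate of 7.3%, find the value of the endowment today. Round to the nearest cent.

D₁ = D₀ × (1 + g) = $5,130.00 × 1.023 = $5,247.9900
Growing perpetuity: P = D₁ / (r − g) = $5,247.9900 / (0.073 − 0.023) = $104,959.80

$104959.80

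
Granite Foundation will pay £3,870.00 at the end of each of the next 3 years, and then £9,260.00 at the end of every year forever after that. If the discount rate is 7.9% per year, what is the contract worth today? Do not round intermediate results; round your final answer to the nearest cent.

PV of 3-year annuity: £3,870.00 × [1 − (1+0.079)^−3] / 0.079 = 9991.38865
Perpetuity value at year 3: £9,260.00 / 0.079 = 117215.18987
PV of perpetuity: 117215.18987 / (1+0.079)^3 = 93308.14624
Total PV = 9991.38865 + 93308.14624 = 103299.53488

£103299.53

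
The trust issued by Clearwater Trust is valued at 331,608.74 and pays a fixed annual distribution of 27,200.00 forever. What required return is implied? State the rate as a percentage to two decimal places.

8.20%

P = C/r ⇒ r = C/P = 27,200.00/331,608.74 = 0.082024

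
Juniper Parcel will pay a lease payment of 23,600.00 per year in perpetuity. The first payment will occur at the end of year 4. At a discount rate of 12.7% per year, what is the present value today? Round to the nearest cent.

129818.48

Value at end of year 3: C / r = 23,600.00 / 0.127 = 185,826.7717
Discount to today: PV = 185,826.7717 / (1 + 0.127)^3 = 185,826.7717 / 1.431435 = 129,818.48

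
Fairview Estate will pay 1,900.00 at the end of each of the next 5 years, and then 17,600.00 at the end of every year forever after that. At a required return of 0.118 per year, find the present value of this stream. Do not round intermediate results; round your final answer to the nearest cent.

PV of 5-year annuity: 1,900.00 × [1 − (1+0.118)^−5] / 0.118 = 6883.14576
Perpetuity value at year 5: 17,600.00 / 0.118 = 149152.54237
PV of perpetuity: 149152.54237 / (1+0.118)^5 = 85392.87641
Total PV = 6883.14576 + 85392.87641 = 92276.02217

92276.02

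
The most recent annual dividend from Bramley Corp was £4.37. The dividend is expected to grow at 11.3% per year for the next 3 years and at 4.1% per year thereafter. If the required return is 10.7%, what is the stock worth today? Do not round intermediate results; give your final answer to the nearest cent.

D_1 = 4.86381
D_2 = 5.41342
D_3 = 6.02514
Terminal value at year 3: TV = D_3×(1+g_2)/(r−g_2) = 6.27217/0.066 = 95.03284
P_0 = D_1/(1+r)^1 + D_2/(1+r)^2 + D_3/(1+r)^3 + TV/(1+r)^3
    = 4.39369 + 4.41750 + 4.44144 + 70.05367 = 83.30629

£83.31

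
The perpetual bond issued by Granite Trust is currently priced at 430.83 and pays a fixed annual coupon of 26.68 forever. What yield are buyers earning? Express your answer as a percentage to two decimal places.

6.19%

P = C/r ⇒ r = C/P = 26.68/430.83 = 0.061927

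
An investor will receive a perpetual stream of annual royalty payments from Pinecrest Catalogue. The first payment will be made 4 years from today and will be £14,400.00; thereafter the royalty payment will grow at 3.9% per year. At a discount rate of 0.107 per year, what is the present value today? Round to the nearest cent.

£156102.81

Value at end of year 3: C₁ / (r − g) = £14,400.00 / (0.107 − 0.039) = £211,764.7059
Discount to today: PV = £211,764.7059 / (1 + 0.107)^3 = £211,764.7059 / 1.356572 = £156,102.81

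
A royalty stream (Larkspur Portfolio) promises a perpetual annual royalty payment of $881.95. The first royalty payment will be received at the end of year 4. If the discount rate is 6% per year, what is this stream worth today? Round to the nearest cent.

Value at end of year 3: C / r = $881.95 / 0.06 = $14,699.1667
Discount to today: PV = $14,699.1667 / (1 + 0.06)^3 = $14,699.1667 / 1.191016 = $12,341.70

$12341.70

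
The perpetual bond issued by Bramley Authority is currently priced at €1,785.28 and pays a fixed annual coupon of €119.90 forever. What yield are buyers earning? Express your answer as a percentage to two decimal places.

6.72%

P = C/r ⇒ r = C/P = €119.90/€1,785.28 = 0.067160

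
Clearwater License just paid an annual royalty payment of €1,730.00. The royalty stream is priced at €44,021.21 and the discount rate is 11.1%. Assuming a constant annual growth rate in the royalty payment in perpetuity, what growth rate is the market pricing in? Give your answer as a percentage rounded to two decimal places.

6.90%

P = D₀(1+g)/(r−g) ⇒ P(r−g) = D₀(1+g) ⇒ g(P+D₀) = P·r − D₀
g = (P·r − D₀)/(P + D₀) = (€44,021.21×0.111 − €1,730.00) / (€44,021.21 + €1,730.00) = 0.068990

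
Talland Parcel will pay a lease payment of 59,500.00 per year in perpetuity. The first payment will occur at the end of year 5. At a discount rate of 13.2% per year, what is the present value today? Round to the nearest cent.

Value at end of year 4: C / r = 59,500.00 / 0.132 = 450,757.5758
Discount to today: PV = 450,757.5758 / (1 + 0.132)^4 = 450,757.5758 / 1.642047 = 274,509.47

274509.47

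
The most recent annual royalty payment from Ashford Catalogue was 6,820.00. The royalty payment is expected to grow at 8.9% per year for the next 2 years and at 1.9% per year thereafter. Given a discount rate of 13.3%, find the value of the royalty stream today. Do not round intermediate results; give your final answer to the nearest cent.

69174.04

D_1 = 7426.98000
D_2 = 8087.98122
Terminal value at year 2: TV = D_2×(1+g_2)/(r−g_2) = 8241.65286/0.114 = 72295.20055
P_0 = D_1/(1+r)^1 + D_2/(1+r)^2 + TV/(1+r)^2
    = 6555.14563 + 6300.57687 + 56318.31429 = 69174.03679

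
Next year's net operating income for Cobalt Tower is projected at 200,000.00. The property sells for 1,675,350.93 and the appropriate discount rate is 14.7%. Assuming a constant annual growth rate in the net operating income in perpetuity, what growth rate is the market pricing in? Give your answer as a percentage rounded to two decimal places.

2.76%

P = D₁/(r−g) ⇒ g = r − D₁/P = 0.147 − 200,000.00/1,675,350.93 = 0.027622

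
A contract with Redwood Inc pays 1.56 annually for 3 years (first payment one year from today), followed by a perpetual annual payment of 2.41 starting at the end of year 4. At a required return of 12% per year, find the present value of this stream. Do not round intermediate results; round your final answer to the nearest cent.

PV of 3-year annuity: 1.56 × [1 − (1+0.12)^−3] / 0.12 = 3.74686
Perpetuity value at year 3: 2.41 / 0.12 = 20.08333
PV of perpetuity: 20.08333 / (1+0.12)^3 = 14.29492
Total PV = 3.74686 + 14.29492 = 18.04178

18.04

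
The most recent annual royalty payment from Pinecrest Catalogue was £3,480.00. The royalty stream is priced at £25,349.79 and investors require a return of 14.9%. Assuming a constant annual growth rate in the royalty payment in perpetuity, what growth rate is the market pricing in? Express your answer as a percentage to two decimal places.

P = D₀(1+g)/(r−g) ⇒ P(r−g) = D₀(1+g) ⇒ g(P+D₀) = P·r − D₀
g = (P·r − D₀)/(P + D₀) = (£25,349.79×0.149 − £3,480.00) / (£25,349.79 + £3,480.00) = 0.010306

1.03%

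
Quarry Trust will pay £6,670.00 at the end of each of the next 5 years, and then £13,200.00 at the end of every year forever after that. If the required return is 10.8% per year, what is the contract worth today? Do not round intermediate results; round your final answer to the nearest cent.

£97966.10

PV of 5-year annuity: £6,670.00 × [1 − (1+0.108)^−5] / 0.108 = 24776.16227
Perpetuity value at year 5: £13,200.00 / 0.108 = 122222.22222
PV of perpetuity: 122222.22222 / (1+0.108)^5 = 73189.93707
Total PV = 24776.16227 + 73189.93707 = 97966.09934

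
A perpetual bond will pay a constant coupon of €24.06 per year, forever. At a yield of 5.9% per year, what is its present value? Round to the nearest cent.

€407.80

Level perpetuity: PV = C / r = €24.06 / 0.059 = €407.80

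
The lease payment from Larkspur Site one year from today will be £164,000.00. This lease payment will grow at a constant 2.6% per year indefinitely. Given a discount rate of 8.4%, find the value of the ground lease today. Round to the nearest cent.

Growing perpetuity: P = D₁ / (r − g) = £164,000.0000 / (0.084 − 0.026) = £2,827,586.21

£2827586.21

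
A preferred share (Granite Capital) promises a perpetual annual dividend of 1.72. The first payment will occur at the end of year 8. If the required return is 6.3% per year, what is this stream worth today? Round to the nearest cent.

17.80

Value at end of year 7: C / r = 1.72 / 0.063 = 27.3016
Discount to today: PV = 27.3016 / (1 + 0.063)^7 = 27.3016 / 1.533673 = 17.80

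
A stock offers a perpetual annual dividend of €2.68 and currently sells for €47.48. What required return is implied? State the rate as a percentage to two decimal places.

5.64%

P = C/r ⇒ r = C/P = €2.68/€47.48 = 0.056445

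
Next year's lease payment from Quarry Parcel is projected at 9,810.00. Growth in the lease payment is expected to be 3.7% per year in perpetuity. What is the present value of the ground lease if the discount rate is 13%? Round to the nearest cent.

Growing perpetuity: P = D₁ / (r − g) = 9,810.0000 / (0.13 − 0.037) = 105,483.87

105483.87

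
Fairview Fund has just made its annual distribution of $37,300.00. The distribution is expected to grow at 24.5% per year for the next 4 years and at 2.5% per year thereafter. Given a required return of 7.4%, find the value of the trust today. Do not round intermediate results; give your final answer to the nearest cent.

$1627774.94

D_1 = 46438.50000
D_2 = 57815.93250
D_3 = 71980.83596
D_4 = 89616.14077
Terminal value at year 4: TV = D_4×(1+g_2)/(r−g_2) = 91856.54429/0.049 = 1874623.35291
P_0 = D_1/(1+r)^1 + D_2/(1+r)^2 + D_3/(1+r)^3 + D_4/(1+r)^4 + TV/(1+r)^4
    = 43238.82682 + 50123.22103 + 58103.73387 + 67354.88703 + 1408954.26958 = 1627774.93833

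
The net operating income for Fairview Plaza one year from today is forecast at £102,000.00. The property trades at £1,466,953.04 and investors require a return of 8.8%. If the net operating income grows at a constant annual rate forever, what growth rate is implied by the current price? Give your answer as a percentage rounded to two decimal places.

1.85%

P = D₁/(r−g) ⇒ g = r − D₁/P = 0.088 − £102,000.00/£1,466,953.04 = 0.018468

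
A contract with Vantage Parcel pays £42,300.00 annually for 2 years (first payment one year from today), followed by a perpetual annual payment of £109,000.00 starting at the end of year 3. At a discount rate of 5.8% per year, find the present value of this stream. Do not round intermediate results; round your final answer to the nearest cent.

£1756679.46

PV of 2-year annuity: £42,300.00 × [1 − (1+0.058)^−2] / 0.058 = 77770.41248
Perpetuity value at year 2: £109,000.00 / 0.058 = 1879310.34483
PV of perpetuity: 1879310.34483 / (1+0.058)^2 = 1678909.04552
Total PV = 77770.41248 + 1678909.04552 = 1756679.45800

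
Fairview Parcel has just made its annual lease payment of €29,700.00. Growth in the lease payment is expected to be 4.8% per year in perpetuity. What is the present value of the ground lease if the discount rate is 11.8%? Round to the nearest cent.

D₁ = D₀ × (1 + g) = €29,700.00 × 1.048 = €31,125.6000
Growing perpetuity: P = D₁ / (r − g) = €31,125.6000 / (0.118 − 0.048) = €444,651.43

€444651.43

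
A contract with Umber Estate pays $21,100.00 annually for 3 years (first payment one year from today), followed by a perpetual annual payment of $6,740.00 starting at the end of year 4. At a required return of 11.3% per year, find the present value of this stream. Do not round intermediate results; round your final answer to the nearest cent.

$94555.47

PV of 3-year annuity: $21,100.00 × [1 − (1+0.113)^−3] / 0.113 = 51294.52851
Perpetuity value at year 3: $6,740.00 / 0.113 = 59646.01770
PV of perpetuity: 59646.01770 / (1+0.113)^3 = 43260.94082
Total PV = 51294.52851 + 43260.94082 = 94555.46933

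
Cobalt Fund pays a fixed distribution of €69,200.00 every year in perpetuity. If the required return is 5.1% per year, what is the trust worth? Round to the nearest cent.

Level perpetuity: PV = C / r = €69,200.00 / 0.051 = €1,356,862.75

€1356862.75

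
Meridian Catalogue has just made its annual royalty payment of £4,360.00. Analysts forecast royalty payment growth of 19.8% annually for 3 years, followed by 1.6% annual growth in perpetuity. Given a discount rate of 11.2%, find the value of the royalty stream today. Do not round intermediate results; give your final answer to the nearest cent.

D_1 = 5223.28000
D_2 = 6257.48944
D_3 = 7496.47235
Terminal value at year 3: TV = D_3×(1+g_2)/(r−g_2) = 7616.41591/0.096 = 79337.66569
P_0 = D_1/(1+r)^1 + D_2/(1+r)^2 + D_3/(1+r)^3 + TV/(1+r)^3
    = 4697.19424 + 5060.46646 + 5451.83347 + 57698.57091 = 72908.06509

£72908.07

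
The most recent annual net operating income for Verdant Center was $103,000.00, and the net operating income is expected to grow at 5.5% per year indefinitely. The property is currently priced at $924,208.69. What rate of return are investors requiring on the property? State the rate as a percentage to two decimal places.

17.26%

D₁ = $103,000.00 × 1.055 = $108,665.0000
P = D₁/(r − g) ⇒ r = D₁/P + g = $108,665.0000/$924,208.69 + 0.055 = 0.117576 + 0.055 = 0.172576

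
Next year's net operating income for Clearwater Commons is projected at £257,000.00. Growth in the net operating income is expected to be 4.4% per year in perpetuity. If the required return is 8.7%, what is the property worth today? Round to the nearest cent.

£5976744.19

Growing perpetuity: P = D₁ / (r − g) = £257,000.0000 / (0.087 − 0.044) = £5,976,744.19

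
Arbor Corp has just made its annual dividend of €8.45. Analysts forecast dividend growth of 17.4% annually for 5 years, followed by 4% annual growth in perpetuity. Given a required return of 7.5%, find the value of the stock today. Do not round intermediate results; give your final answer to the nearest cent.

€445.51

D_1 = 9.92030
D_2 = 11.64643
D_3 = 13.67291
D_4 = 16.05200
D_5 = 18.84505
Terminal value at year 5: TV = D_5×(1+g_2)/(r−g_2) = 19.59885/0.035 = 559.96707
P_0 = D_1/(1+r)^1 + D_2/(1+r)^2 + D_3/(1+r)^3 + D_4/(1+r)^4 + D_5/(1+r)^5 + TV/(1+r)^5
    = 9.22819 + 10.07804 + 11.00615 + 12.01974 + 13.12668 + 390.04990 = 445.50870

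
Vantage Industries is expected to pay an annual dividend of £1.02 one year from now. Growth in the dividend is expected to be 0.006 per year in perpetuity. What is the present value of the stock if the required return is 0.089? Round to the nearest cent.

Growing perpetuity: P = D₁ / (r − g) = £1.0200 / (0.089 − 0.006) = £12.29

£12.29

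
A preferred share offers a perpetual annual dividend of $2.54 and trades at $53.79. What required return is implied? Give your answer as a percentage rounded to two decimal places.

P = C/r ⇒ r = C/P = $2.54/$53.79 = 0.047221

4.72%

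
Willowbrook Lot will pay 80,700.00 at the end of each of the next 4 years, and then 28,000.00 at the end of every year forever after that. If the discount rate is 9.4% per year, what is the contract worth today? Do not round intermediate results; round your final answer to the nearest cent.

PV of 4-year annuity: 80,700.00 × [1 − (1+0.094)^−4] / 0.094 = 259166.31931
Perpetuity value at year 4: 28,000.00 / 0.094 = 297872.34043
PV of perpetuity: 297872.34043 / (1+0.094)^4 = 207950.94091
Total PV = 259166.31931 + 207950.94091 = 467117.26022

467117.26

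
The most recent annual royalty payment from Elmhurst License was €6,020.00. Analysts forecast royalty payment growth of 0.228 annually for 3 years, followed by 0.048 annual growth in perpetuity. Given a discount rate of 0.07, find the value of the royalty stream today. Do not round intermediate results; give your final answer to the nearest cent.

D_1 = 7392.56000
D_2 = 9078.06368
D_3 = 11147.86220
Terminal value at year 3: TV = D_3×(1+g_2)/(r−g_2) = 11682.95958/0.022 = 531043.61748
P_0 = D_1/(1+r)^1 + D_2/(1+r)^2 + D_3/(1+r)^3 + TV/(1+r)^3
    = 6908.93458 + 7929.13240 + 9099.97624 + 433489.77749 = 457427.82071

€457427.82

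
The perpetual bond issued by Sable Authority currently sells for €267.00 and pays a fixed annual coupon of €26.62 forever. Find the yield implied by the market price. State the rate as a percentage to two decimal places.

P = C/r ⇒ r = C/P = €26.62/€267.00 = 0.099700

9.97%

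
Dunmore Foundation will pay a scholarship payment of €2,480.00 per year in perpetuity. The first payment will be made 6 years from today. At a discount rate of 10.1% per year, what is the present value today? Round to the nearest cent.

Value at end of year 5: C / r = €2,480.00 / 0.101 = €24,554.4554
Discount to today: PV = €24,554.4554 / (1 + 0.101)^5 = €24,554.4554 / 1.617844 = €15,177.27

€15177.27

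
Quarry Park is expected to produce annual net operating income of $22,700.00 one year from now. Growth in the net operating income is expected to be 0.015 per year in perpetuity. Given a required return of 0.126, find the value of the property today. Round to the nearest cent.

$204504.50

Growing perpetuity: P = D₁ / (r − g) = $22,700.0000 / (0.126 − 0.015) = $204,504.50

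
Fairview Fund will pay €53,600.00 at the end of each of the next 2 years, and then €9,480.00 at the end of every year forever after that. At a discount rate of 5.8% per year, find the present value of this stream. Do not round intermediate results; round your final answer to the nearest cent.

€244564.84

PV of 2-year annuity: €53,600.00 × [1 − (1+0.058)^−2] / 0.058 = 98545.96003
Perpetuity value at year 2: €9,480.00 / 0.058 = 163448.27586
PV of perpetuity: 163448.27586 / (1+0.058)^2 = 146018.87845
Total PV = 98545.96003 + 146018.87845 = 244564.83848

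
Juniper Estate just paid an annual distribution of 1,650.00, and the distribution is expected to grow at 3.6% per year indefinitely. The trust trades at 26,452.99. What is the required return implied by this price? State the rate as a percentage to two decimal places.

D₁ = 1,650.00 × 1.036 = 1,709.4000
P = D₁/(r − g) ⇒ r = D₁/P + g = 1,709.4000/26,452.99 + 0.036 = 0.064620 + 0.036 = 0.100620

10.06%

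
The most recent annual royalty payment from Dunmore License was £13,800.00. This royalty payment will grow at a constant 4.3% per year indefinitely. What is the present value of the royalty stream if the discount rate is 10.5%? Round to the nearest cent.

£232151.61

D₁ = D₀ × (1 + g) = £13,800.00 × 1.043 = £14,393.4000
Growing perpetuity: P = D₁ / (r − g) = £14,393.4000 / (0.105 − 0.043) = £232,151.61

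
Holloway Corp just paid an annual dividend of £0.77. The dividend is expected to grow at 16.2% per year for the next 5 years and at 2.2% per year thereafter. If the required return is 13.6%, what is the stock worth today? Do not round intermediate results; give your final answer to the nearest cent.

D_1 = 0.89474
D_2 = 1.03969
D_3 = 1.20812
D_4 = 1.40383
D_5 = 1.63125
Terminal value at year 5: TV = D_5×(1+g_2)/(r−g_2) = 1.66714/0.114 = 14.62404
P_0 = D_1/(1+r)^1 + D_2/(1+r)^2 + D_3/(1+r)^3 + D_4/(1+r)^4 + D_5/(1+r)^5 + TV/(1+r)^5
    = 0.78762 + 0.80565 + 0.82409 + 0.84295 + 0.86224 + 7.72993 = 11.85249

£11.85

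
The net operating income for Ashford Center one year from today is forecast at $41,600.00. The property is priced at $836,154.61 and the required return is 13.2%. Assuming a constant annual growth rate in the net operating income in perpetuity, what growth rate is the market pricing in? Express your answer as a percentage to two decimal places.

8.22%

P = D₁/(r−g) ⇒ g = r − D₁/P = 0.132 − $41,600.00/$836,154.61 = 0.082248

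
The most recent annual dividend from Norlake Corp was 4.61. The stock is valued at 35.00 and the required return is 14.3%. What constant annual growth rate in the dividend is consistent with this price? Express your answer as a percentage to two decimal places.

P = D₀(1+g)/(r−g) ⇒ P(r−g) = D₀(1+g) ⇒ g(P+D₀) = P·r − D₀
g = (P·r − D₀)/(P + D₀) = (35.00×0.143 − 4.61) / (35.00 + 4.61) = 0.009972

1.00%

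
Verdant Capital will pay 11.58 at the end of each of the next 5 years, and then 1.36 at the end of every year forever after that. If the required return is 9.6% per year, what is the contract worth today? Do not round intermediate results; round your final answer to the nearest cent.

PV of 5-year annuity: 11.58 × [1 − (1+0.096)^−5] / 0.096 = 44.34959
Perpetuity value at year 5: 1.36 / 0.096 = 14.16667
PV of perpetuity: 14.16667 / (1+0.096)^5 = 8.95808
Total PV = 44.34959 + 8.95808 = 53.30767

53.31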